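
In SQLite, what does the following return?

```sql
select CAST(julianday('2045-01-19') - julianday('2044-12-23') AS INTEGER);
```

8 days remain in December 2044 after the 23rd (31 − 23).
Then 19 days into January 2045.
Total: 8 + 19 = 27.

27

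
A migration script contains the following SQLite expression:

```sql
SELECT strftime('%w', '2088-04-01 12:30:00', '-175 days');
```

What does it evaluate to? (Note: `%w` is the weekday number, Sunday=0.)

4

First apply '-175 days': 2088-04-01 12:30:00 → 2087-10-09 12:30:00.
2087-10-09 is a Thursday; with Sunday=0 that is 4.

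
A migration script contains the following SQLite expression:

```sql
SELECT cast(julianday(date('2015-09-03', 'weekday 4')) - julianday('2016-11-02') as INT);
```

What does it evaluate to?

`weekday 4` advances to the next Thursday; 2015-09-03 is already a Thursday, so it stays at 2015-09-03.
27 days remain in September 2015 after the 3rd (30 − 3).
Full months from October 2015 through October 2016 contribute their day counts.
Then 2 days into November 2016.
Total: 27 + 31 + 30 + 31 + 31 + 29 + 31 + 30 + 31 + 30 + 31 + 31 + 30 + 31 + 2 = 426.
The subtraction is earlier − later, so the result is −426 → -426.

-426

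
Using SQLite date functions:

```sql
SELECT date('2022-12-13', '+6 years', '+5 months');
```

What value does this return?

2029-05-13

Adding +6 years to 2022-12-13 gives 2028-12-13.
Adding +5 months to 2028-12-13 gives 2029-05-13.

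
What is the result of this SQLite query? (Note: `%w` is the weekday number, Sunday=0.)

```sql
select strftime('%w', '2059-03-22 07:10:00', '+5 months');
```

First apply '+5 months': 2059-03-22 07:10:00 → 2059-08-22 07:10:00.
2059-08-22 is a Friday; with Sunday=0 that is 5.

5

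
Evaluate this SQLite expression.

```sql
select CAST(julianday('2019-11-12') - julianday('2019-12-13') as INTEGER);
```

-31

18 days remain in November 2019 after the 12th (30 − 12).
Then 13 days into December 2019.
Total: 18 + 13 = 31.
The subtraction is earlier − later, so the result is −31 → -31.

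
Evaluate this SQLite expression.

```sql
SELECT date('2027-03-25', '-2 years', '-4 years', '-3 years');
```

2018-03-25

Adding -2 years to 2027-03-25 gives 2025-03-25.
Adding -4 years to 2025-03-25 gives 2021-03-25.
Adding -3 years to 2021-03-25 gives 2018-03-25.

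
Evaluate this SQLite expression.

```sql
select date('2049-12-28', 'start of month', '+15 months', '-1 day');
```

`start of month` rewinds 2049-12-28 to 2049-12-01.
Adding +15 months to 2049-12-01 gives 2051-03-01.
Going back 1 day from 2051-03-01 reaches 2051-02-28 (last day of February, 28 days).

2051-02-28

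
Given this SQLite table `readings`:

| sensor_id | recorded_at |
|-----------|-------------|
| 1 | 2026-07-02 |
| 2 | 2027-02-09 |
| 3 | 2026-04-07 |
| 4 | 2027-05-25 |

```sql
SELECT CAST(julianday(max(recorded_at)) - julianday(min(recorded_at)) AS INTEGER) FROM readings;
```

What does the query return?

MIN = 2026-04-07, MAX = 2027-05-25.
23 days remain in April 2026 after the 7th (30 − 7).
Full months from May 2026 through April 2027 contribute their day counts.
Then 25 days into May 2027.
Total: 23 + 31 + 30 + 31 + 31 + 30 + 31 + 30 + 31 + 31 + 28 + 31 + 30 + 25 = 413.

413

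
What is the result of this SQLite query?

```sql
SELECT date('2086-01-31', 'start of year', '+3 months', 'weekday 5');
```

2086-04-05

`start of year` rewinds 2086-01-31 to 2086-01-01.
Adding +3 months to 2086-01-01 gives 2086-04-01.
`weekday 5` advances to the next Friday; 2086-04-01 is a Monday, so it moves forward to 2086-04-05.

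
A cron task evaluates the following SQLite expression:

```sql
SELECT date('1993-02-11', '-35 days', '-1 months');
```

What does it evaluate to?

1992-12-07

Going back 11 days from 1993-02-11 reaches 1993-01-31 (last day of January, 31 days).
Going back 24 days within January lands on 1993-01-07.
Adding -1 month to 1993-01-07 gives 1992-12-07.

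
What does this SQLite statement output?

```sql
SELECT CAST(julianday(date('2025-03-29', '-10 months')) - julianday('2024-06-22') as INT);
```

Adding -10 months to 2025-03-29 gives 2024-05-29.
2 days remain in May 2024 after the 29th (31 − 29).
Then 22 days into June 2024.
Total: 2 + 22 = 24.
The subtraction is earlier − later, so the result is −24 → -24.

-24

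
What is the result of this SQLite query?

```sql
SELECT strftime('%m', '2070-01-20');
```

01

`%m` extracts the 2-digit month (01-12): 01.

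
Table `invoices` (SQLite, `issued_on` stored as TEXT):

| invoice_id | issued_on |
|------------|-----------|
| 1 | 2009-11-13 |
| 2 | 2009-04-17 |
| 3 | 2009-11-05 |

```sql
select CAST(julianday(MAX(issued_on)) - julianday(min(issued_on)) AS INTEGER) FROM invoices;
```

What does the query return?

MIN = 2009-04-17, MAX = 2009-11-13.
13 days remain in April 2009 after the 17th (30 − 17).
Full months from May 2009 through October 2009 contribute their day counts.
Then 13 days into November 2009.
Total: 13 + 31 + 30 + 31 + 31 + 30 + 31 + 13 = 210.

210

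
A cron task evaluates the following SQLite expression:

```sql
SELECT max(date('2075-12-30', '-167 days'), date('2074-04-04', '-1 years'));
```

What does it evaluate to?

date('2075-12-30', '-167 days') → 2075-07-16.
date('2074-04-04', '-1 years') → 2073-04-04.
Later of the two is 2075-07-16.

2075-07-16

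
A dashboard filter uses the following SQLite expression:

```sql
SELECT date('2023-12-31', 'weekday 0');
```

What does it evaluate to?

2023-12-31

`weekday 0` advances to the next Sunday; 2023-12-31 is already a Sunday, so it stays at 2023-12-31.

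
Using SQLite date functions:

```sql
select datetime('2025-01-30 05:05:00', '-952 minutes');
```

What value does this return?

2025-01-29 13:13:00

952 minutes = 15h 52m; -952 minutes from 2025-01-30 05:05:00 is 2025-01-29 13:13:00 (crosses midnight).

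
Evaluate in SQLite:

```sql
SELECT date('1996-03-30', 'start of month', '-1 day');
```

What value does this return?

1996-02-29

`start of month` rewinds 1996-03-30 to 1996-03-01.
Going back 1 day from 1996-03-01 reaches 1996-02-29 (last day of February, 29 days).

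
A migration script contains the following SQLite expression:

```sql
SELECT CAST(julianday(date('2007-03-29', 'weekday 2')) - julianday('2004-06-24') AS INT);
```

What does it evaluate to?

1013

`weekday 2` advances to the next Tuesday; 2007-03-29 is a Thursday, so it moves forward to 2007-04-03.
6 days remain in June 2004 after the 24th (30 − 24).
Full months from July 2004 through March 2007 contribute their day counts.
Then 3 days into April 2007.
Total: 6 + 31 + 31 + 30 + 31 + 30 + 31 + 31 + 28 + 31 + 30 + 31 + 30 + 31 + 31 + 30 + 31 + 30 + 31 + 31 + 28 + 31 + 30 + 31 + 30 + 31 + 31 + 30 + 31 + 30 + 31 + 31 + 28 + 31 + 3 = 1013.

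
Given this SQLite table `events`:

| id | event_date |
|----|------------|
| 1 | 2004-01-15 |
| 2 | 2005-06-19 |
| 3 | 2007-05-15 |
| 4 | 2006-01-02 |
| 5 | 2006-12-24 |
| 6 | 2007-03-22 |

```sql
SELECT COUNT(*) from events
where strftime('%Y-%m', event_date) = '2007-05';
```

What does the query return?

Rows with year-month 2007-05: 2007-05-15 → 1.

1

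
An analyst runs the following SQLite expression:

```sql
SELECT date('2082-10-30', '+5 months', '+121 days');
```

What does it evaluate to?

Adding +5 months to 2082-10-30 gives 2083-03-30.
Applying '+121 days' to 2083-03-30: counting 121 days forward gives 2083-07-29.

2083-07-29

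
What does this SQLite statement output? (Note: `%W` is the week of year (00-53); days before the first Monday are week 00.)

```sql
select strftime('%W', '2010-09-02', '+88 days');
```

First apply '+88 days': 2010-09-02 → 2010-11-29.
2010-11-29 is a Monday. SQLite's %W counts Mondays since the year started; the result is 48.

48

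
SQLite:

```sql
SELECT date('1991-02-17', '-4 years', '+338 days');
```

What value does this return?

1988-01-21

Adding -4 years to 1991-02-17 gives 1987-02-17.
Applying '+338 days' to 1987-02-17: counting 338 days forward gives 1988-01-21.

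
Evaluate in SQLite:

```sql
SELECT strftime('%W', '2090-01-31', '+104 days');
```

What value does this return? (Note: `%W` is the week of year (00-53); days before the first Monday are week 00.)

First apply '+104 days': 2090-01-31 → 2090-05-15.
2090-05-15 is a Monday. SQLite's %W counts Mondays since the year started; the result is 20.

20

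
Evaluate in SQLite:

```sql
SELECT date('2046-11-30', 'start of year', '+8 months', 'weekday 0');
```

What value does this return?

2046-09-02

`start of year` rewinds 2046-11-30 to 2046-01-01.
Adding +8 months to 2046-01-01 gives 2046-09-01.
`weekday 0` advances to the next Sunday; 2046-09-01 is a Saturday, so it moves forward to 2046-09-02.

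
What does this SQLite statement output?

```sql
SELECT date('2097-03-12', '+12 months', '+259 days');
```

Adding +12 months to 2097-03-12 gives 2098-03-12.
Applying '+259 days' to 2098-03-12: counting 259 days forward gives 2098-11-26.

2098-11-26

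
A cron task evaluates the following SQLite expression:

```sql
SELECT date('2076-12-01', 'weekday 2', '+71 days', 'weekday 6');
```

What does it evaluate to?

`weekday 2` advances to the next Tuesday; 2076-12-01 is already a Tuesday, so it stays at 2076-12-01.
Applying '+71 days' to 2076-12-01: counting 71 days forward gives 2077-02-10.
`weekday 6` advances to the next Saturday; 2077-02-10 is a Wednesday, so it moves forward to 2077-02-13.

2077-02-13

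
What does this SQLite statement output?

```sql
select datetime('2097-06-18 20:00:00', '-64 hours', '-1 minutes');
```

2097-06-16 03:59:00

-64 hours from 2097-06-18 20:00:00 is 2097-06-16 04:00:00 (crosses midnight).
-1 minutes from 2097-06-16 04:00:00 is 2097-06-16 03:59:00.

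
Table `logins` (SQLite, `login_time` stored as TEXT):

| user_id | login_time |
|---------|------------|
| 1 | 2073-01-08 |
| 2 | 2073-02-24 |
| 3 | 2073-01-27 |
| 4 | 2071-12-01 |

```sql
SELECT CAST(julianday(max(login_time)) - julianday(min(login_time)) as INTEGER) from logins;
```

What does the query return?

451

MIN = 2071-12-01, MAX = 2073-02-24.
30 days remain in December 2071 after the 1st (31 − 1).
Full months from January 2072 through January 2073 contribute their day counts.
Then 24 days into February 2073.
Total: 30 + 31 + 29 + 31 + 30 + 31 + 30 + 31 + 31 + 30 + 31 + 30 + 31 + 31 + 24 = 451.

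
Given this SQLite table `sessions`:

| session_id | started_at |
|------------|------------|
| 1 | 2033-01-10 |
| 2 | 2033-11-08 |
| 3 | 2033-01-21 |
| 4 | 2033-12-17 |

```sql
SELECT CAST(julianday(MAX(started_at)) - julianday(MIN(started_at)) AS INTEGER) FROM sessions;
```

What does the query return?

MIN = 2033-01-10, MAX = 2033-12-17.
21 days remain in January 2033 after the 10th (31 − 10).
Full months from February 2033 through November 2033 contribute their day counts.
Then 17 days into December 2033.
Total: 21 + 28 + 31 + 30 + 31 + 30 + 31 + 31 + 30 + 31 + 30 + 17 = 341.

341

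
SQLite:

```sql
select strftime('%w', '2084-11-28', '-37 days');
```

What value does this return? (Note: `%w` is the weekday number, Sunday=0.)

0

First apply '-37 days': 2084-11-28 → 2084-10-22.
2084-10-22 is a Sunday; with Sunday=0 that is 0.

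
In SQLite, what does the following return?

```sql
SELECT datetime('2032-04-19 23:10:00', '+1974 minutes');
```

1974 minutes = 32h 54m; +1974 minutes from 2032-04-19 23:10:00 is 2032-04-21 08:04:00 (crosses midnight).

2032-04-21 08:04:00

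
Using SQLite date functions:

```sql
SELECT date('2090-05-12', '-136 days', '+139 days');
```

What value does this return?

2090-05-15

Applying '-136 days' to 2090-05-12: counting 136 days back gives 2089-12-27.
Applying '+139 days' to 2089-12-27: counting 139 days forward gives 2090-05-15.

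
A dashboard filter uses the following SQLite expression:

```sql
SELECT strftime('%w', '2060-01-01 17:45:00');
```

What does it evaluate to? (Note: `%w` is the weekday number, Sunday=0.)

2060-01-01 is a Thursday; with Sunday=0 that is 4.

4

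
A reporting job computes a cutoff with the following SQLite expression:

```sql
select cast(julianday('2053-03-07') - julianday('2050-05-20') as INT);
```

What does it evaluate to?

1022

11 days remain in May 2050 after the 20th (31 − 20).
Full months from June 2050 through February 2053 contribute their day counts.
Then 7 days into March 2053.
Total: 11 + 30 + 31 + 31 + 30 + 31 + 30 + 31 + 31 + 28 + 31 + 30 + 31 + 30 + 31 + 31 + 30 + 31 + 30 + 31 + 31 + 29 + 31 + 30 + 31 + 30 + 31 + 31 + 30 + 31 + 30 + 31 + 31 + 28 + 7 = 1022.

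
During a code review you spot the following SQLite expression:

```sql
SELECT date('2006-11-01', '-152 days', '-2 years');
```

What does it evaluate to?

2004-06-02

Applying '-152 days' to 2006-11-01: counting 152 days back gives 2006-06-02.
Adding -2 years to 2006-06-02 gives 2004-06-02.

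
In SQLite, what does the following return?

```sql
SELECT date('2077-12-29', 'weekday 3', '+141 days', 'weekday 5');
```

`weekday 3` advances to the next Wednesday; 2077-12-29 is already a Wednesday, so it stays at 2077-12-29.
Applying '+141 days' to 2077-12-29: counting 141 days forward gives 2078-05-19.
`weekday 5` advances to the next Friday; 2078-05-19 is a Thursday, so it moves forward to 2078-05-20.

2078-05-20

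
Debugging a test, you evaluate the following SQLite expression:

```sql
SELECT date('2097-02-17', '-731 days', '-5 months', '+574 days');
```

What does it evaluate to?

2096-04-13

Applying '-731 days' to 2097-02-17: counting 731 days back gives 2095-02-17.
Adding -5 months to 2095-02-17 gives 2094-09-17.
Applying '+574 days' to 2094-09-17: counting 574 days forward gives 2096-04-13.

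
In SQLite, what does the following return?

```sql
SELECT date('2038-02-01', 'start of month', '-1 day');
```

`start of month` rewinds 2038-02-01 to 2038-02-01.
Going back 1 day from 2038-02-01 reaches 2038-01-31 (last day of January, 31 days).

2038-01-31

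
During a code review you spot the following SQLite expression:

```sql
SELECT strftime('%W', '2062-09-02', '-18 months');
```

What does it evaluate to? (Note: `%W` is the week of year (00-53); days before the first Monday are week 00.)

First apply '-18 months': 2062-09-02 → 2061-03-02.
2061-03-02 is a Wednesday. SQLite's %W counts Mondays since the year started; the result is 09.

09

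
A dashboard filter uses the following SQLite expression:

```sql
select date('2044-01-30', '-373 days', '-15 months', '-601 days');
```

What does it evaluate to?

2040-02-29

Applying '-373 days' to 2044-01-30: counting 373 days back gives 2043-01-22.
Adding -15 months to 2043-01-22 gives 2041-10-22.
Applying '-601 days' to 2041-10-22: counting 601 days back gives 2040-02-29.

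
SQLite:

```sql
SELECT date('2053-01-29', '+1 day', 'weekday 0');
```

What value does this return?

Advancing 1 more day within January lands on 2053-01-30.
`weekday 0` advances to the next Sunday; 2053-01-30 is a Thursday, so it moves forward to 2053-02-02.

2053-02-02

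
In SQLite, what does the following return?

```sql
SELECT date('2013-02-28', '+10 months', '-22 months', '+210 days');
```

2012-09-25

Adding +10 months to 2013-02-28 gives 2013-12-28.
Adding -22 months to 2013-12-28 gives 2012-02-28.
Applying '+210 days' to 2012-02-28: counting 210 days forward gives 2012-09-25.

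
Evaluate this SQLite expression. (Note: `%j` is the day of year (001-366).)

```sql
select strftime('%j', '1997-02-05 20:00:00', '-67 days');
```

335

First apply '-67 days': 1997-02-05 20:00:00 → 1996-11-30 20:00:00.
Day-of-year for 1996-11-30: days since 1996-01-01 inclusive = 335, zero-padded to 335.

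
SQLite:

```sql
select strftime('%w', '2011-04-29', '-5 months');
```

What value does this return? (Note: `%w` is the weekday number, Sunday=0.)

First apply '-5 months': 2011-04-29 → 2010-11-29.
2010-11-29 is a Monday; with Sunday=0 that is 1.

1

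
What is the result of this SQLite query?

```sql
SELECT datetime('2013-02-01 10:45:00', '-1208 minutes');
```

1208 minutes = 20h 8m; -1208 minutes from 2013-02-01 10:45:00 is 2013-01-31 14:37:00 (crosses midnight).

2013-01-31 14:37:00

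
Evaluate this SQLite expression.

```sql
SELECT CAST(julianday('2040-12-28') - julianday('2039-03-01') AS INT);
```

668

30 days remain in March 2039 after the 1st (31 − 1).
Full months from April 2039 through November 2040 contribute their day counts.
Then 28 days into December 2040.
Total: 30 + 30 + 31 + 30 + 31 + 31 + 30 + 31 + 30 + 31 + 31 + 29 + 31 + 30 + 31 + 30 + 31 + 31 + 30 + 31 + 30 + 28 = 668.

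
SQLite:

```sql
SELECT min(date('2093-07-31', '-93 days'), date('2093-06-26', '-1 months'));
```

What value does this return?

date('2093-07-31', '-93 days') → 2093-04-29.
date('2093-06-26', '-1 months') → 2093-05-26.
Earlier of the two is 2093-04-29.

2093-04-29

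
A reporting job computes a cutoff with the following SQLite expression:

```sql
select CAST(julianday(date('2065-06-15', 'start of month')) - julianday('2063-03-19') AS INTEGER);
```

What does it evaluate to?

805

`start of month` rewinds 2065-06-15 to 2065-06-01.
12 days remain in March 2063 after the 19th (31 − 19).
Full months from April 2063 through May 2065 contribute their day counts.
Then 1 day into June 2065.
Total: 12 + 30 + 31 + 30 + 31 + 31 + 30 + 31 + 30 + 31 + 31 + 29 + 31 + 30 + 31 + 30 + 31 + 31 + 30 + 31 + 30 + 31 + 31 + 28 + 31 + 30 + 31 + 1 = 805.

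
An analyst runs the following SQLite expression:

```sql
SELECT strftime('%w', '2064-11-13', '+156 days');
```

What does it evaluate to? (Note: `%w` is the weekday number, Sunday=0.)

First apply '+156 days': 2064-11-13 → 2065-04-18.
2065-04-18 is a Saturday; with Sunday=0 that is 6.

6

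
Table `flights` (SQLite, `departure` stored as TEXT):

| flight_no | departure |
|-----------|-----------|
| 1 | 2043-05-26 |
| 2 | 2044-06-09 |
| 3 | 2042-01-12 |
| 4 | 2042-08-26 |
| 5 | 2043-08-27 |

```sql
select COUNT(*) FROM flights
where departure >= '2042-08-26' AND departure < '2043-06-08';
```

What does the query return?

Rows in [2042-08-26, 2043-06-08): 2043-05-26, 2042-08-26 → 2 rows.

2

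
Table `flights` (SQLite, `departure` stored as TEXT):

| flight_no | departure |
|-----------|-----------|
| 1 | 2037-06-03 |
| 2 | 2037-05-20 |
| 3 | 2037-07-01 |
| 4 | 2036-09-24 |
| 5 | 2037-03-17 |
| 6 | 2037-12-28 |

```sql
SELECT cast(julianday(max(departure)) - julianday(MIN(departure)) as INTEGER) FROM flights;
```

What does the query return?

MIN = 2036-09-24, MAX = 2037-12-28.
6 days remain in September 2036 after the 24th (30 − 24).
Full months from October 2036 through November 2037 contribute their day counts.
Then 28 days into December 2037.
Total: 6 + 31 + 30 + 31 + 31 + 28 + 31 + 30 + 31 + 30 + 31 + 31 + 30 + 31 + 30 + 28 = 460.

460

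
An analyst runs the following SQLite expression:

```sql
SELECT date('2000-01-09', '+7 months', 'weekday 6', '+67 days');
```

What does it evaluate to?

Adding +7 months to 2000-01-09 gives 2000-08-09.
`weekday 6` advances to the next Saturday; 2000-08-09 is a Wednesday, so it moves forward to 2000-08-12.
Applying '+67 days' to 2000-08-12: counting 67 days forward gives 2000-10-18.

2000-10-18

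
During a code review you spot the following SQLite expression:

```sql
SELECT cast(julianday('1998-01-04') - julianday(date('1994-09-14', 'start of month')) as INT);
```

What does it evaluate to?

`start of month` rewinds 1994-09-14 to 1994-09-01.
29 days remain in September 1994 after the 1st (30 − 1).
Full months from October 1994 through December 1997 contribute their day counts.
Then 4 days into January 1998.
Total: 29 + 31 + 30 + 31 + 31 + 28 + 31 + 30 + 31 + 30 + 31 + 31 + 30 + 31 + 30 + 31 + 31 + 29 + 31 + 30 + 31 + 30 + 31 + 31 + 30 + 31 + 30 + 31 + 31 + 28 + 31 + 30 + 31 + 30 + 31 + 31 + 30 + 31 + 30 + 31 + 4 = 1221.

1221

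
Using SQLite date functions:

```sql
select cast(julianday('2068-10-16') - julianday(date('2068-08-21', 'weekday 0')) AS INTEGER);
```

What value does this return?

51

`weekday 0` advances to the next Sunday; 2068-08-21 is a Tuesday, so it moves forward to 2068-08-26.
5 days remain in August 2068 after the 26th (31 − 26).
September 2068: 30 days.
Then 16 days into October 2068.
Total: 5 + 30 + 16 = 51.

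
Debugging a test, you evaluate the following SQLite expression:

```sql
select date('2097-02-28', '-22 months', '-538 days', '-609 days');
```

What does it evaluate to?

Adding -22 months to 2097-02-28 gives 2095-04-28.
Applying '-538 days' to 2095-04-28: counting 538 days back gives 2093-11-06.
Applying '-609 days' to 2093-11-06: counting 609 days back gives 2092-03-07.

2092-03-07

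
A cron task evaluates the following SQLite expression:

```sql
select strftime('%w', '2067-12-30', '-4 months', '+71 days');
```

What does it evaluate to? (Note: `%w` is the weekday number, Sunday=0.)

3

First apply '-4 months', '+71 days': 2067-12-30 → 2067-11-09.
2067-11-09 is a Wednesday; with Sunday=0 that is 3.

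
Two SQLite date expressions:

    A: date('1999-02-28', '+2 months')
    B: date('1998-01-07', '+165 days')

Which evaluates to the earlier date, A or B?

A = 1999-04-28.
B = 1998-06-21.
B is earlier.

B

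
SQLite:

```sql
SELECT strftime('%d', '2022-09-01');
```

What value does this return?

`%d` extracts the 2-digit day of month: 01.

01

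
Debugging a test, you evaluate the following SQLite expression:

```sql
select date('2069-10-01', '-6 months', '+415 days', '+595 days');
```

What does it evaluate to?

2072-01-06

Adding -6 months to 2069-10-01 gives 2069-04-01.
Applying '+415 days' to 2069-04-01: counting 415 days forward gives 2070-05-21.
Applying '+595 days' to 2070-05-21: counting 595 days forward gives 2072-01-06.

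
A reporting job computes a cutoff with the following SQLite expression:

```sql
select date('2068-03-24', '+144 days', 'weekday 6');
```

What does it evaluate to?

2068-08-18

Applying '+144 days' to 2068-03-24: counting 144 days forward gives 2068-08-15.
`weekday 6` advances to the next Saturday; 2068-08-15 is a Wednesday, so it moves forward to 2068-08-18.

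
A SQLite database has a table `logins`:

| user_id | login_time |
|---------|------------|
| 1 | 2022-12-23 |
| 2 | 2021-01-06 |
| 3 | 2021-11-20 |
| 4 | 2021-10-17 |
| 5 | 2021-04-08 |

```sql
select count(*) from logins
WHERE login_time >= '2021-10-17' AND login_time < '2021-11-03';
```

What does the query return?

Rows in [2021-10-17, 2021-11-03): 2021-10-17 → 1 row.

1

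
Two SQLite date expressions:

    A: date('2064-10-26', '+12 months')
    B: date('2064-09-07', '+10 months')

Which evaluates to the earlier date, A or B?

A = 2065-10-26.
B = 2065-07-07.
B is earlier.

B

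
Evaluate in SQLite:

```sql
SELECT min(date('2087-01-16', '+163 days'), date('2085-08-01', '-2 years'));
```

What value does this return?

2083-08-01

date('2087-01-16', '+163 days') → 2087-06-28.
date('2085-08-01', '-2 years') → 2083-08-01.
Earlier of the two is 2083-08-01.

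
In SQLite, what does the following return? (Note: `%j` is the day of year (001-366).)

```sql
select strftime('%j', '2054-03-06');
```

Day-of-year for 2054-03-06: days since 2054-01-01 inclusive = 65, zero-padded to 065.

065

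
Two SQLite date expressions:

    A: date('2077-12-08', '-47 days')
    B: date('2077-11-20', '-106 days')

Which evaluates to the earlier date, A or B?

B

A = 2077-10-22.
B = 2077-08-06.
B is earlier.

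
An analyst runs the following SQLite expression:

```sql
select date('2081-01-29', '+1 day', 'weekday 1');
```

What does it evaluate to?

Advancing 1 more day within January lands on 2081-01-30.
`weekday 1` advances to the next Monday; 2081-01-30 is a Thursday, so it moves forward to 2081-02-03.

2081-02-03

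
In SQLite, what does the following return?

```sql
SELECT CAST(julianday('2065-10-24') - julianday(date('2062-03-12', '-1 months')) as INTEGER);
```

1350

Adding -1 month to 2062-03-12 gives 2062-02-12.
16 days remain in February 2062 after the 12th (28 − 12).
Full months from March 2062 through September 2065 contribute their day counts.
Then 24 days into October 2065.
Total: 16 + 31 + 30 + 31 + 30 + 31 + 31 + 30 + 31 + 30 + 31 + 31 + 28 + 31 + 30 + 31 + 30 + 31 + 31 + 30 + 31 + 30 + 31 + 31 + 29 + 31 + 30 + 31 + 30 + 31 + 31 + 30 + 31 + 30 + 31 + 31 + 28 + 31 + 30 + 31 + 30 + 31 + 31 + 30 + 24 = 1350.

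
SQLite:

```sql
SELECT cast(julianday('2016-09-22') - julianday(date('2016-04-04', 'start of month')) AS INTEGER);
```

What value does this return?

`start of month` rewinds 2016-04-04 to 2016-04-01.
29 days remain in April 2016 after the 1st (30 − 1).
May 2016: 31 days.
June 2016: 30 days.
July 2016: 31 days.
August 2016: 31 days.
Then 22 days into September 2016.
Total: 29 + 31 + 30 + 31 + 31 + 22 = 174.

174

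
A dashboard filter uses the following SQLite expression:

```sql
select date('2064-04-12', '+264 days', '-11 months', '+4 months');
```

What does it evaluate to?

Applying '+264 days' to 2064-04-12: counting 264 days forward gives 2065-01-01.
Adding -11 months to 2065-01-01 gives 2064-02-01.
Adding +4 months to 2064-02-01 gives 2064-06-01.

2064-06-01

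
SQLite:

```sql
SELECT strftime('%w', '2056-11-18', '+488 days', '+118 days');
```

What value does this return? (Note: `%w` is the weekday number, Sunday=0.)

3

First apply '+488 days', '+118 days': 2056-11-18 → 2058-07-17.
2058-07-17 is a Wednesday; with Sunday=0 that is 3.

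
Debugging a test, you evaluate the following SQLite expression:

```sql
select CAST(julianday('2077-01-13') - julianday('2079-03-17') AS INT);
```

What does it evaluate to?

18 days remain in January 2077 after the 13th (31 − 13).
Full months from February 2077 through February 2079 contribute their day counts.
Then 17 days into March 2079.
Total: 18 + 28 + 31 + 30 + 31 + 30 + 31 + 31 + 30 + 31 + 30 + 31 + 31 + 28 + 31 + 30 + 31 + 30 + 31 + 31 + 30 + 31 + 30 + 31 + 31 + 28 + 17 = 793.
The subtraction is earlier − later, so the result is −793 → -793.

-793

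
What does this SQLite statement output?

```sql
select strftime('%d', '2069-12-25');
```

25

`%d` extracts the 2-digit day of month: 25.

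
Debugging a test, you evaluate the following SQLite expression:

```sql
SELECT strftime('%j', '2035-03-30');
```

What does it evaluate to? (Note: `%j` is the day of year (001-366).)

Day-of-year for 2035-03-30: days since 2035-01-01 inclusive = 89, zero-padded to 089.

089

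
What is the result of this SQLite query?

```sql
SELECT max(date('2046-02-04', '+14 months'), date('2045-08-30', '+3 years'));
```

2048-08-30

date('2046-02-04', '+14 months') → 2047-04-04.
date('2045-08-30', '+3 years') → 2048-08-30.
Later of the two is 2048-08-30.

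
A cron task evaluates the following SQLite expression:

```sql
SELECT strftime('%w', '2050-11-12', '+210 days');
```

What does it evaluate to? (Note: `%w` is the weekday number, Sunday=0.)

6

First apply '+210 days': 2050-11-12 → 2051-06-10.
2051-06-10 is a Saturday; with Sunday=0 that is 6.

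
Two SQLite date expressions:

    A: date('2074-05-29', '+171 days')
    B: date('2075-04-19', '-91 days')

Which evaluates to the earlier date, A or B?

A

A = 2074-11-16.
B = 2075-01-18.
A is earlier.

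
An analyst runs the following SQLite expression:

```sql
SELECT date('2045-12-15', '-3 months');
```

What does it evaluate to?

2045-09-15

Adding -3 months to 2045-12-15 gives 2045-09-15.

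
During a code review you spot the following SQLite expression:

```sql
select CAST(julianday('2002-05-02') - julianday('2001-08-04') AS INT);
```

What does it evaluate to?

271

27 days remain in August 2001 after the 4th (31 − 4).
Full months from September 2001 through April 2002 contribute their day counts.
Then 2 days into May 2002.
Total: 27 + 30 + 31 + 30 + 31 + 31 + 28 + 31 + 30 + 2 = 271.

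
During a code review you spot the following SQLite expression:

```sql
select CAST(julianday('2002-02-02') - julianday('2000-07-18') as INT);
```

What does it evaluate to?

13 days remain in July 2000 after the 18th (31 − 18).
Full months from August 2000 through January 2002 contribute their day counts.
Then 2 days into February 2002.
Total: 13 + 31 + 30 + 31 + 30 + 31 + 31 + 28 + 31 + 30 + 31 + 30 + 31 + 31 + 30 + 31 + 30 + 31 + 31 + 2 = 564.

564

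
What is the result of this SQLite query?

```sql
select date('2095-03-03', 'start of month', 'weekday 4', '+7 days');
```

2095-03-10

`start of month` rewinds 2095-03-03 to 2095-03-01.
`weekday 4` advances to the next Thursday; 2095-03-01 is a Tuesday, so it moves forward to 2095-03-03.
Advancing 7 more days within March lands on 2095-03-10.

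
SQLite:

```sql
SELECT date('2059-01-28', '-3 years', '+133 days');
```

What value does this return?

Adding -3 years to 2059-01-28 gives 2056-01-28.
Applying '+133 days' to 2056-01-28: counting 133 days forward gives 2056-06-09.

2056-06-09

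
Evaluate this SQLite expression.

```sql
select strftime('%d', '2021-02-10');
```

`%d` extracts the 2-digit day of month: 10.

10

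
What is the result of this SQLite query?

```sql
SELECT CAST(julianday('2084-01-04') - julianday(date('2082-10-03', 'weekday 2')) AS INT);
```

455

`weekday 2` advances to the next Tuesday; 2082-10-03 is a Saturday, so it moves forward to 2082-10-06.
25 days remain in October 2082 after the 6th (31 − 6).
Full months from November 2082 through December 2083 contribute their day counts.
Then 4 days into January 2084.
Total: 25 + 30 + 31 + 31 + 28 + 31 + 30 + 31 + 30 + 31 + 31 + 30 + 31 + 30 + 31 + 4 = 455.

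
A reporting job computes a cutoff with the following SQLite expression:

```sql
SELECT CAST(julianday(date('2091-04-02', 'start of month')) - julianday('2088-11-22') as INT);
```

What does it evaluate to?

860

`start of month` rewinds 2091-04-02 to 2091-04-01.
8 days remain in November 2088 after the 22nd (30 − 22).
Full months from December 2088 through March 2091 contribute their day counts.
Then 1 day into April 2091.
Total: 8 + 31 + 31 + 28 + 31 + 30 + 31 + 30 + 31 + 31 + 30 + 31 + 30 + 31 + 31 + 28 + 31 + 30 + 31 + 30 + 31 + 31 + 30 + 31 + 30 + 31 + 31 + 28 + 31 + 1 = 860.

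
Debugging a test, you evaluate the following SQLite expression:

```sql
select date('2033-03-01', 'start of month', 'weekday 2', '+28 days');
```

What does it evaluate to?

`start of month` rewinds 2033-03-01 to 2033-03-01.
`weekday 2` advances to the next Tuesday; 2033-03-01 is already a Tuesday, so it stays at 2033-03-01.
Advancing 28 more days within March lands on 2033-03-29.

2033-03-29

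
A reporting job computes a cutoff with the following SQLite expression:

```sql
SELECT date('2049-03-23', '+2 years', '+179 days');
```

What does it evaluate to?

2051-09-18

Adding +2 years to 2049-03-23 gives 2051-03-23.
Applying '+179 days' to 2051-03-23: counting 179 days forward gives 2051-09-18.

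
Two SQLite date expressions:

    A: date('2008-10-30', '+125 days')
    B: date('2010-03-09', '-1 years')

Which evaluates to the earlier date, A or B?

A = 2009-03-04.
B = 2009-03-09.
A is earlier.

A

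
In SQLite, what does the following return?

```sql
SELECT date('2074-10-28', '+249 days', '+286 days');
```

Applying '+249 days' to 2074-10-28: counting 249 days forward gives 2075-07-04.
Applying '+286 days' to 2075-07-04: counting 286 days forward gives 2076-04-15.

2076-04-15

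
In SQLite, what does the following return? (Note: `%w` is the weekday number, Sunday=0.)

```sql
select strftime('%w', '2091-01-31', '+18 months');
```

4

First apply '+18 months': 2091-01-31 → 2092-07-31.
2092-07-31 is a Thursday; with Sunday=0 that is 4.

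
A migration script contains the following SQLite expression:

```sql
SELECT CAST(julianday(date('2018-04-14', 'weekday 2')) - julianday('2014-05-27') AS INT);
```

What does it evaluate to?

1421

`weekday 2` advances to the next Tuesday; 2018-04-14 is a Saturday, so it moves forward to 2018-04-17.
4 days remain in May 2014 after the 27th (31 − 27).
Full months from June 2014 through March 2018 contribute their day counts.
Then 17 days into April 2018.
Total: 4 + 30 + 31 + 31 + 30 + 31 + 30 + 31 + 31 + 28 + 31 + 30 + 31 + 30 + 31 + 31 + 30 + 31 + 30 + 31 + 31 + 29 + 31 + 30 + 31 + 30 + 31 + 31 + 30 + 31 + 30 + 31 + 31 + 28 + 31 + 30 + 31 + 30 + 31 + 31 + 30 + 31 + 30 + 31 + 31 + 28 + 31 + 17 = 1421.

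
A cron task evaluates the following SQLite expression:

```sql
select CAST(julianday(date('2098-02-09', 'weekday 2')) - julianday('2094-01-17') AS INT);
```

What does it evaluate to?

`weekday 2` advances to the next Tuesday; 2098-02-09 is a Sunday, so it moves forward to 2098-02-11.
14 days remain in January 2094 after the 17th (31 − 17).
Full months from February 2094 through January 2098 contribute their day counts.
Then 11 days into February 2098.
Total: 14 + 28 + 31 + 30 + 31 + 30 + 31 + 31 + 30 + 31 + 30 + 31 + 31 + 28 + 31 + 30 + 31 + 30 + 31 + 31 + 30 + 31 + 30 + 31 + 31 + 29 + 31 + 30 + 31 + 30 + 31 + 31 + 30 + 31 + 30 + 31 + 31 + 28 + 31 + 30 + 31 + 30 + 31 + 31 + 30 + 31 + 30 + 31 + 31 + 11 = 1486.

1486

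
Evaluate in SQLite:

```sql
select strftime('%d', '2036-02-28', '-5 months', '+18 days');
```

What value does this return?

16

First apply '-5 months', '+18 days': 2036-02-28 → 2035-10-16.
`%d` extracts the 2-digit day of month: 16.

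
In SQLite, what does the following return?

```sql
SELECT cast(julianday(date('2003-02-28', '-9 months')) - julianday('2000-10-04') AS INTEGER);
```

601

Adding -9 months to 2003-02-28 gives 2002-05-28.
27 days remain in October 2000 after the 4th (31 − 4).
Full months from November 2000 through April 2002 contribute their day counts.
Then 28 days into May 2002.
Total: 27 + 30 + 31 + 31 + 28 + 31 + 30 + 31 + 30 + 31 + 31 + 30 + 31 + 30 + 31 + 31 + 28 + 31 + 30 + 28 = 601.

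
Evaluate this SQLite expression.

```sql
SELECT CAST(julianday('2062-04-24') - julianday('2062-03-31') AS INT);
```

24

0 days remain in March 2062 after the 31st (31 − 31).
Then 24 days into April 2062.
Total: 0 + 24 = 24.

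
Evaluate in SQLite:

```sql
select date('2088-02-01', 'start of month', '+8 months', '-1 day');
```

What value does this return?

`start of month` rewinds 2088-02-01 to 2088-02-01.
Adding +8 months to 2088-02-01 gives 2088-10-01.
Going back 1 day from 2088-10-01 reaches 2088-09-30 (last day of September, 30 days).

2088-09-30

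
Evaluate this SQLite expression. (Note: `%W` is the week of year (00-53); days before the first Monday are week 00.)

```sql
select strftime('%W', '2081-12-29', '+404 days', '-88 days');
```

First apply '+404 days', '-88 days': 2081-12-29 → 2082-11-10.
2082-11-10 is a Tuesday. SQLite's %W counts Mondays since the year started; the result is 45.

45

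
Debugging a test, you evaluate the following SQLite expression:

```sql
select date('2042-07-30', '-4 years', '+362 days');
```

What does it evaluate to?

2039-07-27

Adding -4 years to 2042-07-30 gives 2038-07-30.
Applying '+362 days' to 2038-07-30: counting 362 days forward gives 2039-07-27.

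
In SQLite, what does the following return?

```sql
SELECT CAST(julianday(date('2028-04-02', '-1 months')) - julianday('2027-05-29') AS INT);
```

Adding -1 month to 2028-04-02 gives 2028-03-02.
2 days remain in May 2027 after the 29th (31 − 29).
Full months from June 2027 through February 2028 contribute their day counts.
Then 2 days into March 2028.
Total: 2 + 30 + 31 + 31 + 30 + 31 + 30 + 31 + 31 + 29 + 2 = 278.

278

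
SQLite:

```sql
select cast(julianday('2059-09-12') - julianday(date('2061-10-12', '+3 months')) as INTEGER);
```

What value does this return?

-853

Adding +3 months to 2061-10-12 gives 2062-01-12.
18 days remain in September 2059 after the 12th (30 − 12).
Full months from October 2059 through December 2061 contribute their day counts.
Then 12 days into January 2062.
Total: 18 + 31 + 30 + 31 + 31 + 29 + 31 + 30 + 31 + 30 + 31 + 31 + 30 + 31 + 30 + 31 + 31 + 28 + 31 + 30 + 31 + 30 + 31 + 31 + 30 + 31 + 30 + 31 + 12 = 853.
The subtraction is earlier − later, so the result is −853 → -853.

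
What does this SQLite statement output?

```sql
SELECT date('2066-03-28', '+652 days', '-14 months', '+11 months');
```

Applying '+652 days' to 2066-03-28: counting 652 days forward gives 2068-01-09.
Adding -14 months to 2068-01-09 gives 2066-11-09.
Adding +11 months to 2066-11-09 gives 2067-10-09.

2067-10-09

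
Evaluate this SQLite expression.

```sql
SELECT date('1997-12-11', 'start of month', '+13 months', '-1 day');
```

`start of month` rewinds 1997-12-11 to 1997-12-01.
Adding +13 months to 1997-12-01 gives 1999-01-01.
Going back 1 day from 1999-01-01 reaches 1998-12-31 (last day of December, 31 days).

1998-12-31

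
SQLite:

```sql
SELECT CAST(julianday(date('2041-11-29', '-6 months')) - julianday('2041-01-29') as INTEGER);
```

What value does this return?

Adding -6 months to 2041-11-29 gives 2041-05-29.
2 days remain in January 2041 after the 29th (31 − 29).
February 2041: 28 days.
March 2041: 31 days.
April 2041: 30 days.
Then 29 days into May 2041.
Total: 2 + 28 + 31 + 30 + 29 = 120.

120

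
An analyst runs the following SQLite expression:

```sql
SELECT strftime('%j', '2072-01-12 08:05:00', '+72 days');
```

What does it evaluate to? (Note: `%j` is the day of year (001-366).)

084

First apply '+72 days': 2072-01-12 08:05:00 → 2072-03-24 08:05:00.
Day-of-year for 2072-03-24: days since 2072-01-01 inclusive = 84, zero-padded to 084.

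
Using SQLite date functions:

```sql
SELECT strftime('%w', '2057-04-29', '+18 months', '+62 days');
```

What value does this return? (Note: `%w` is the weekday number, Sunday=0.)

First apply '+18 months', '+62 days': 2057-04-29 → 2058-12-30.
2058-12-30 is a Monday; with Sunday=0 that is 1.

1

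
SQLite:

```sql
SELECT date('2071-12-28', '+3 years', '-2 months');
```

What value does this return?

2074-10-28

Adding +3 years to 2071-12-28 gives 2074-12-28.
Adding -2 months to 2074-12-28 gives 2074-10-28.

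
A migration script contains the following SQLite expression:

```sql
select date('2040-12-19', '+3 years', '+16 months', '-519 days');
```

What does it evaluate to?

2043-11-17

Adding +3 years to 2040-12-19 gives 2043-12-19.
Adding +16 months to 2043-12-19 gives 2045-04-19.
Applying '-519 days' to 2045-04-19: counting 519 days back gives 2043-11-17.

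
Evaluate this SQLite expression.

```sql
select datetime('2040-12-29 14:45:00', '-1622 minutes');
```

1622 minutes = 27h 2m; -1622 minutes from 2040-12-29 14:45:00 is 2040-12-28 11:43:00 (crosses midnight).

2040-12-28 11:43:00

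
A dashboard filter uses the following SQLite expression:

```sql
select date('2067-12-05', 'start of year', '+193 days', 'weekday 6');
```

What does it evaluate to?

`start of year` rewinds 2067-12-05 to 2067-01-01.
Applying '+193 days' to 2067-01-01: counting 193 days forward gives 2067-07-13.
`weekday 6` advances to the next Saturday; 2067-07-13 is a Wednesday, so it moves forward to 2067-07-16.

2067-07-16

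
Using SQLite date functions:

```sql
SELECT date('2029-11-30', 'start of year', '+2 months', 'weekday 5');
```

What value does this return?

2029-03-02

`start of year` rewinds 2029-11-30 to 2029-01-01.
Adding +2 months to 2029-01-01 gives 2029-03-01.
`weekday 5` advances to the next Friday; 2029-03-01 is a Thursday, so it moves forward to 2029-03-02.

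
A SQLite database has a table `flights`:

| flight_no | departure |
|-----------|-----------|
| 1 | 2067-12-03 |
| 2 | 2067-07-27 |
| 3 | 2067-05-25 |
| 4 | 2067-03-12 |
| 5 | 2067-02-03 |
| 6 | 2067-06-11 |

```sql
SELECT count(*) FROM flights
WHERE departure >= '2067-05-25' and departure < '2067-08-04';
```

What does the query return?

3

Rows in [2067-05-25, 2067-08-04): 2067-07-27, 2067-05-25, 2067-06-11 → 3 rows.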